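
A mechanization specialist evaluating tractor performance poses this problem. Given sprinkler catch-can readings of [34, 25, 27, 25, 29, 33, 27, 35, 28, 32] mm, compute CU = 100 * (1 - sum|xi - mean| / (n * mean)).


xbar = 295 / 10 = 29.500
sum|xi - xbar| = 32
CU = 100 * (1 - 32 / (10 * 29.500))
   = 100 * (1 - 0.1085)
   = 89.15%


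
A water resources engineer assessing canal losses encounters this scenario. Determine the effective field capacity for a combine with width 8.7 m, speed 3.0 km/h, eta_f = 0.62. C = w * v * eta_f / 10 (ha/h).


C = w * v * eta_f / 10
  = 8.7 * 3.0 * 0.62 / 10
  = 16.18 / 10
  = 1.62 ha/h


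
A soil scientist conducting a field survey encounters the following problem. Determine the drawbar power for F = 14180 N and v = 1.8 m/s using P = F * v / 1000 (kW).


P = F * v / 1000
  = 14180 * 1.8 / 1000
  = 25524 / 1000
  = 25.52 kW


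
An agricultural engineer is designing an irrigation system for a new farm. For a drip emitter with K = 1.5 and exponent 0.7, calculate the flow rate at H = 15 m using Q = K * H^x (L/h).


Q = K * H^x
  = 1.5 * 15^0.7
  = 1.5 * 6.6568
  = 9.99 L/h


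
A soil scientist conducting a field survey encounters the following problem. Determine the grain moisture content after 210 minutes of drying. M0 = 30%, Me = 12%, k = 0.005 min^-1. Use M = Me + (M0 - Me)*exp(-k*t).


M = Me + (M0 - Me) * e^(-k*t)
  = 12 + (30 - 12) * e^(-0.005*210)
  = 12 + 18 * e^(-1.050)
  = 12 + 18 * 0.34994
  = 12 + 6.2989
  = 18.30%


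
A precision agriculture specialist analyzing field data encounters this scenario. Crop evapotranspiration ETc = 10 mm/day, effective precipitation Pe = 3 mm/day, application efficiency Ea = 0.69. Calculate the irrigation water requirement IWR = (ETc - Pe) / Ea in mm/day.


IWR = (ETc - Pe) / Ea
    = (10 - 3) / 0.69
    = 7 / 0.69
    = 10.14 mm/day


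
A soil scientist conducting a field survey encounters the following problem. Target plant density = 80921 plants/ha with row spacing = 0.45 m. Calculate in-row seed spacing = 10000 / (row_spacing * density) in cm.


spacing = 10000 / (row_sp * density)
        = 10000 / (0.45 * 80921)
        = 10000 / 36414.45
        = 0.27462 m = 27.46 cm


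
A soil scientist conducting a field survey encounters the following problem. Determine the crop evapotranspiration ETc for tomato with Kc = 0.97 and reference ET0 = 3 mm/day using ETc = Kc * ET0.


ETc = Kc * ET0
    = 0.97 * 3
    = 2.91 mm/day


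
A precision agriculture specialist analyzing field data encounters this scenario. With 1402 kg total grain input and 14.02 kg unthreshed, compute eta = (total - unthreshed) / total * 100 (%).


eta = (total - unthreshed) / total * 100
    = (1402 - 14.02) / 1402 * 100
    = 1387.98 / 1402 * 100
    = 99%


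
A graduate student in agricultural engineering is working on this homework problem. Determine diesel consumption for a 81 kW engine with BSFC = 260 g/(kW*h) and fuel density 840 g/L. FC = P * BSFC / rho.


FC = P * BSFC / rho_fuel
   = 81 * 260 / 840
   = 21060 / 840
   = 25.07 L/h


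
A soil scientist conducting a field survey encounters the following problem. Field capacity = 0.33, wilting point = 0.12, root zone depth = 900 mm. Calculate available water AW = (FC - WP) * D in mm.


AW = (FC - WP) * D
   = (0.33 - 0.12) * 900
   = 0.21 * 900
   = 189 mm


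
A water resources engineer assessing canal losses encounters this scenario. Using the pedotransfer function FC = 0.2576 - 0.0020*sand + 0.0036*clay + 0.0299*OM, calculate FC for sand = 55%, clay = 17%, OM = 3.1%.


FC = 0.2576 - 0.0020*55 + 0.0036*17 + 0.0299*3.1
   = 0.2576 - 0.1100 + 0.0612 + 0.0927
   = 0.3015


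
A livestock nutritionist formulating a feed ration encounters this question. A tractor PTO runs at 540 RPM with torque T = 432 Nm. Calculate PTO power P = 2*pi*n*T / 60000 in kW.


P = 2*pi*n*T / 60000
  = 2*pi * 540 * 432 / 60000
  = 1465741.47 / 60000
  = 24.43 kW


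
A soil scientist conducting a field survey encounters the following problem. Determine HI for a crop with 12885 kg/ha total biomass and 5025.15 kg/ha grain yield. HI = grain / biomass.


HI = grain_yield / biomass
   = 5025.15 / 12885
   = 0.39


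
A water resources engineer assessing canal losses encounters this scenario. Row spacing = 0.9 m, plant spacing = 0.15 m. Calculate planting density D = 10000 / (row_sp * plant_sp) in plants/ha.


D = 10000 / (row_sp * plant_sp)
  = 10000 / (0.9 * 0.15)
  = 10000 / 0.1350
  = 74074.07 plants/ha


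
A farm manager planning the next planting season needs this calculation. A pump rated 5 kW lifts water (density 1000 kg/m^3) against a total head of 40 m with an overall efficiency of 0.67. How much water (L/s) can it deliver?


Q = (P * 1000 * eta) / (rho * g * H)
  = (5 * 1000 * 0.67) / (1000 * 9.81 * 40)
  = 3350 / 392400
  = 0.00854 m^3/s = 8.54 L/s


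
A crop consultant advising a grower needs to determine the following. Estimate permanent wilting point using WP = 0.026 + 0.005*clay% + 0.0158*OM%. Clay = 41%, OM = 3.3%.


WP = 0.026 + 0.005*41 + 0.0158*3.3
   = 0.026 + 0.2050 + 0.0521
   = 0.2831


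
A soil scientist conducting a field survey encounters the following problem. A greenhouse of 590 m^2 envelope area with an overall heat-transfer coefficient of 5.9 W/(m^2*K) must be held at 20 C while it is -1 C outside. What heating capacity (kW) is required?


dT = 20 - (-1) = 21 K
Q = U * A * dT
  = 5.9 * 590 * 21
  = 73101 W = 73.10 kW


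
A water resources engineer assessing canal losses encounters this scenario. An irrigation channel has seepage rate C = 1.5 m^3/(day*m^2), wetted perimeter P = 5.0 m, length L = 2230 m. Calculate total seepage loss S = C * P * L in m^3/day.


S = C * P * L
  = 1.5 * 5.0 * 2230
  = 16725 m^3/day


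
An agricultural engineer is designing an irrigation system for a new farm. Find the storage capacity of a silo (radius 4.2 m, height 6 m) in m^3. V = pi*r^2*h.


V = pi * r^2 * h
  = pi * 4.2^2 * 6
  = pi * 17.64 * 6
  = 332.51 m^3


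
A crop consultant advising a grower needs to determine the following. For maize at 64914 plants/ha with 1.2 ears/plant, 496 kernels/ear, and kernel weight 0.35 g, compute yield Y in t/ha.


Y = density * ears * kernels * kw
  = 64914 * 1.2 * 496 * 0.35 g/ha
  = 13522884.48 g/ha
  = 13522.88 kg/ha = 13.52 t/ha


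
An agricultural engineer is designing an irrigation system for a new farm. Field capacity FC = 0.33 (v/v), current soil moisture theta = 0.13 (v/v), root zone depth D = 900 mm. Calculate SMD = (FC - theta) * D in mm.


SMD = (FC - theta) * D
    = (0.33 - 0.13) * 900
    = 0.200 * 900
    = 180 mm


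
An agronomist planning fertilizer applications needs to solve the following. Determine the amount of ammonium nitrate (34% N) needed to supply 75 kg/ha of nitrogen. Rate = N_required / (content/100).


Rate = N_required / (N_content / 100)
     = 75 / (34 / 100)
     = 75 / 0.34
     = 220.59 kg/ha


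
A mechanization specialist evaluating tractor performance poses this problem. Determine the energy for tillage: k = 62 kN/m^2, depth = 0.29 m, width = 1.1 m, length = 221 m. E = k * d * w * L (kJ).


E = k * d * w * L
  = 62 * 0.29 * 1.1 * 221
  = 4370.94 kJ


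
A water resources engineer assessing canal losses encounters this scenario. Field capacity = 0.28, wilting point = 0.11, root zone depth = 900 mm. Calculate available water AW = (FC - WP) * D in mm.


AW = (FC - WP) * D
   = (0.28 - 0.11) * 900
   = 0.17 * 900
   = 153 mm


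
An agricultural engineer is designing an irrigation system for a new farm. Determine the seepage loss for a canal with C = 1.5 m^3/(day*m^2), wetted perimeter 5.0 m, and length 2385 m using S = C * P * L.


S = C * P * L
  = 1.5 * 5.0 * 2385
  = 17887.50 m^3/day


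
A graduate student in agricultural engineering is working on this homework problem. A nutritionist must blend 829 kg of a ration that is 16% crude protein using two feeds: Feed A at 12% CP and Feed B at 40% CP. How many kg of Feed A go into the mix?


parts_A = CP_b - target = 40 - 16 = 24
parts_B = target - CP_a = 16 - 12 = 4
total_parts = 24 + 4 = 28
Feed A = 829 * 24 / 28 = 710.57 kg
Feed B = 829 * 4 / 28 = 118.43 kg

710.57 kg


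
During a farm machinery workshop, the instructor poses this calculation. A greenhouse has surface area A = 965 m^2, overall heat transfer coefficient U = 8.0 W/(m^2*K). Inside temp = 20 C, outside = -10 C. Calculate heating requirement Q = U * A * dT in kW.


dT = 20 - (-10) = 30 K
Q = U * A * dT
  = 8.0 * 965 * 30
  = 231600 W = 231.60 kW


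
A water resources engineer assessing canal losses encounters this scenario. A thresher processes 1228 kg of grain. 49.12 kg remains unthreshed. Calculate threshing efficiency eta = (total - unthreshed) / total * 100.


eta = (total - unthreshed) / total * 100
    = (1228 - 49.12) / 1228 * 100
    = 1178.88 / 1228 * 100
    = 96%


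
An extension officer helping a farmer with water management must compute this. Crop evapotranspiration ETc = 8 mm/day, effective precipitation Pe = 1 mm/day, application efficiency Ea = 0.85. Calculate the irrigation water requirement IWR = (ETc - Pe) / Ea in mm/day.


IWR = (ETc - Pe) / Ea
    = (8 - 1) / 0.85
    = 7 / 0.85
    = 8.24 mm/day


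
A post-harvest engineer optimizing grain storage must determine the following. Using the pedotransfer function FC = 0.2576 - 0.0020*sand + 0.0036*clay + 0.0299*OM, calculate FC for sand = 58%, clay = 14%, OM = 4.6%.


FC = 0.2576 - 0.0020*58 + 0.0036*14 + 0.0299*4.6
   = 0.2576 - 0.1160 + 0.0504 + 0.1375
   = 0.3295


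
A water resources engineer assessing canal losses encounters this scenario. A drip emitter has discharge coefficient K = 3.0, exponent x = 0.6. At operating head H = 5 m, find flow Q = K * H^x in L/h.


Q = K * H^x
  = 3.0 * 5^0.6
  = 3.0 * 2.6265
  = 7.88 L/h


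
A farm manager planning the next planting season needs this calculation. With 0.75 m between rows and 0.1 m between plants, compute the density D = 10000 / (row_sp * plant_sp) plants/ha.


D = 10000 / (row_sp * plant_sp)
  = 10000 / (0.75 * 0.1)
  = 10000 / 0.0750
  = 133333.33 plants/ha


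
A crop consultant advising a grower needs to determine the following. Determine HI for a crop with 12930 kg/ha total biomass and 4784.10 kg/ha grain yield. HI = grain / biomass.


HI = grain_yield / biomass
   = 4784.10 / 12930
   = 0.37


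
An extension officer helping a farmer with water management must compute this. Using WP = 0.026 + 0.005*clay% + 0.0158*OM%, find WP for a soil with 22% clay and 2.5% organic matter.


WP = 0.026 + 0.005*22 + 0.0158*2.5
   = 0.026 + 0.1100 + 0.0395
   = 0.1755


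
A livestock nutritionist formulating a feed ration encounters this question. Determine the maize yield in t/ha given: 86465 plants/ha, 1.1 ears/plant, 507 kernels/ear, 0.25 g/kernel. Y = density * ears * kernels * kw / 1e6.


Y = density * ears * kernels * kw
  = 86465 * 1.1 * 507 * 0.25 g/ha
  = 12055382.63 g/ha
  = 12055.38 kg/ha = 12.06 t/ha


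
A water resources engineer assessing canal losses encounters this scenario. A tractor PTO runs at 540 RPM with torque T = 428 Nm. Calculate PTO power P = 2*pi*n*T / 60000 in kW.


P = 2*pi*n*T / 60000
  = 2*pi * 540 * 428 / 60000
  = 1452169.79 / 60000
  = 24.20 kW


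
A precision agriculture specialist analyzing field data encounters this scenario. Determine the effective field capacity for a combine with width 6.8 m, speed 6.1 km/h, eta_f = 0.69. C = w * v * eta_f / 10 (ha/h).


C = w * v * eta_f / 10
  = 6.8 * 6.1 * 0.69 / 10
  = 28.62 / 10
  = 2.86 ha/h


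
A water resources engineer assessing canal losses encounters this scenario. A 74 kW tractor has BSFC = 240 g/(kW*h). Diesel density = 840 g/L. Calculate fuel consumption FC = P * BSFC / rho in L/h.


FC = P * BSFC / rho_fuel
   = 74 * 240 / 840
   = 17760 / 840
   = 21.14 L/h


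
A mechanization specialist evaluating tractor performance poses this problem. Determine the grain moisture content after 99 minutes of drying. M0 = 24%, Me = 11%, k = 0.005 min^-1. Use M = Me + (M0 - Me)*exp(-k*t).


M = Me + (M0 - Me) * e^(-k*t)
  = 11 + (24 - 11) * e^(-0.005*99)
  = 11 + 13 * e^(-0.495)
  = 11 + 13 * 0.60957
  = 11 + 7.9244
  = 18.92%


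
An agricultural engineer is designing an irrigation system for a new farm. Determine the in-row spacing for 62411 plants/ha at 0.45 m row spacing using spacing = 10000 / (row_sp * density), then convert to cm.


spacing = 10000 / (row_sp * density)
        = 10000 / (0.45 * 62411)
        = 10000 / 28084.95
        = 0.35606 m = 35.61 cm


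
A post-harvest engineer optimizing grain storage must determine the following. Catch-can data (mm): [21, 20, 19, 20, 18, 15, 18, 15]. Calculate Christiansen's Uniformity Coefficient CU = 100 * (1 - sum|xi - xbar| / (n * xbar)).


xbar = 146 / 8 = 18.250
sum|xi - xbar| = 14
CU = 100 * (1 - 14 / (8 * 18.250))
   = 100 * (1 - 0.0959)
   = 90.41%


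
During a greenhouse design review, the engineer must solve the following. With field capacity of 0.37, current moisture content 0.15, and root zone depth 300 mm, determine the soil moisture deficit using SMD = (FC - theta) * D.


SMD = (FC - theta) * D
    = (0.37 - 0.15) * 300
    = 0.220 * 300
    = 66 mm


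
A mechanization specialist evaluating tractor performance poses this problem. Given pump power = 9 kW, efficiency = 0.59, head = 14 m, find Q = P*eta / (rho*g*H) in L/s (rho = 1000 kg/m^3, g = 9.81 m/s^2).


Q = (P * 1000 * eta) / (rho * g * H)
  = (9 * 1000 * 0.59) / (1000 * 9.81 * 14)
  = 5310 / 137340
  = 0.03866 m^3/s = 38.66 L/s


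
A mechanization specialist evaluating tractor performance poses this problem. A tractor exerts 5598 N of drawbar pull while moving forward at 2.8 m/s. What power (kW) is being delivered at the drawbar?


P = F * v / 1000
  = 5598 * 2.8 / 1000
  = 15674.40 / 1000
  = 15.67 kW


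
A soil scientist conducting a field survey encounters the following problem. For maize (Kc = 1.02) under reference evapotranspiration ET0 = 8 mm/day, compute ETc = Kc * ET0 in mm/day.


ETc = Kc * ET0
    = 1.02 * 8
    = 8.16 mm/day


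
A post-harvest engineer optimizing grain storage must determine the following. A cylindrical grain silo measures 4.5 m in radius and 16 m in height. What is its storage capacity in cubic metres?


V = pi * r^2 * h
  = pi * 4.5^2 * 16
  = pi * 20.25 * 16
  = 1017.88 m^3


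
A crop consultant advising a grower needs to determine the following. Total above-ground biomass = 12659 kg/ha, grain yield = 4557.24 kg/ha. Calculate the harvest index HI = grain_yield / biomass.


HI = grain_yield / biomass
   = 4557.24 / 12659
   = 0.36


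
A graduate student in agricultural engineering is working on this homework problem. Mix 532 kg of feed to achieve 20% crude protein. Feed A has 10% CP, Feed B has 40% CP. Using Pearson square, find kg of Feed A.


parts_A = CP_b - target = 40 - 20 = 20
parts_B = target - CP_a = 20 - 10 = 10
total_parts = 20 + 10 = 30
Feed A = 532 * 20 / 30 = 354.67 kg
Feed B = 532 * 10 / 30 = 177.33 kg

354.67 kg


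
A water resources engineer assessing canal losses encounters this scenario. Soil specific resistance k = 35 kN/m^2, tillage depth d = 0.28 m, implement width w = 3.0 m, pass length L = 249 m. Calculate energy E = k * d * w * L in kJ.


E = k * d * w * L
  = 35 * 0.28 * 3.0 * 249
  = 7320.60 kJ


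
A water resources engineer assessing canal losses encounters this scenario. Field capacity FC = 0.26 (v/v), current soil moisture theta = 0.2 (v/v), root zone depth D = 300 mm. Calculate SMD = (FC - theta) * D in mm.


SMD = (FC - theta) * D
    = (0.26 - 0.2) * 300
    = 0.060 * 300
    = 18 mm


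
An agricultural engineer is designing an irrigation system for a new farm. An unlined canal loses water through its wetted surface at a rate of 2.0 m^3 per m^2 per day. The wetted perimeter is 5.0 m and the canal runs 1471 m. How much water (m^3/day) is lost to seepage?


S = C * P * L
  = 2.0 * 5.0 * 1471
  = 14710 m^3/day


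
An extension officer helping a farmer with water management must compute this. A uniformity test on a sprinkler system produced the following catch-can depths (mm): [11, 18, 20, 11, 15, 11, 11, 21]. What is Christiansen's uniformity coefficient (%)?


xbar = 118 / 8 = 14.750
sum|xi - xbar| = 30
CU = 100 * (1 - 30 / (8 * 14.750))
   = 100 * (1 - 0.2542)
   = 74.58%


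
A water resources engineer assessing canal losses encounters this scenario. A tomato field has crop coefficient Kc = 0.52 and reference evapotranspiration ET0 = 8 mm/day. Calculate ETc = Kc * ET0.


ETc = Kc * ET0
    = 0.52 * 8
    = 4.16 mm/day


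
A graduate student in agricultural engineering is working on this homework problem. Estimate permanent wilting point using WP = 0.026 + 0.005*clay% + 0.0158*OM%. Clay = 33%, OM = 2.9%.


WP = 0.026 + 0.005*33 + 0.0158*2.9
   = 0.026 + 0.1650 + 0.0458
   = 0.2368


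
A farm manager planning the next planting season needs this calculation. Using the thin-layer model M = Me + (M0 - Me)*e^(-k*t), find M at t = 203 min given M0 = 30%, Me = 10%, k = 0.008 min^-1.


M = Me + (M0 - Me) * e^(-k*t)
  = 10 + (30 - 10) * e^(-0.008*203)
  = 10 + 20 * e^(-1.624)
  = 10 + 20 * 0.19711
  = 10 + 3.9422
  = 13.94%


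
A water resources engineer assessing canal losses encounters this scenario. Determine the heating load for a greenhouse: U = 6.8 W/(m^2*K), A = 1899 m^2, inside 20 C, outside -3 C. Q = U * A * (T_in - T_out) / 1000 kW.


dT = 20 - (-3) = 23 K
Q = U * A * dT
  = 6.8 * 1899 * 23
  = 297003.60 W = 297.00 kW


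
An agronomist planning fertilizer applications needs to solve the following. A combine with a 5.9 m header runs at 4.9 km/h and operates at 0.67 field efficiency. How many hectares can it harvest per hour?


C = w * v * eta_f / 10
  = 5.9 * 4.9 * 0.67 / 10
  = 19.37 / 10
  = 1.94 ha/h


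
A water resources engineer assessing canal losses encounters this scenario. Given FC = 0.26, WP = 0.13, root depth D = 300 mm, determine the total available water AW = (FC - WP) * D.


AW = (FC - WP) * D
   = (0.26 - 0.13) * 300
   = 0.13 * 300
   = 39 mm


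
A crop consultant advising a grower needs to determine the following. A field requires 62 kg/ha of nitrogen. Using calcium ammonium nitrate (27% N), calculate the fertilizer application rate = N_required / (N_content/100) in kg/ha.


Rate = N_required / (N_content / 100)
     = 62 / (27 / 100)
     = 62 / 0.27
     = 229.63 kg/ha


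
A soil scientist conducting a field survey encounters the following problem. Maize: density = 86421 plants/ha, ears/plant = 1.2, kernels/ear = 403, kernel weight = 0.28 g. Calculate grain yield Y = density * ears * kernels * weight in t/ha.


Y = density * ears * kernels * kw
  = 86421 * 1.2 * 403 * 0.28 g/ha
  = 11702094.77 g/ha
  = 11702.09 kg/ha = 11.70 t/ha


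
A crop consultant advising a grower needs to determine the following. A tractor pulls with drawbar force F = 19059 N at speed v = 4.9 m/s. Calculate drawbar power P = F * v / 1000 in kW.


P = F * v / 1000
  = 19059 * 4.9 / 1000
  = 93389.10 / 1000
  = 93.39 kW


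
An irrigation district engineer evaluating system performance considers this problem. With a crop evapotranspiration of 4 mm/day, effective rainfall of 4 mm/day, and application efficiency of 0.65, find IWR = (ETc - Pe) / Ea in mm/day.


IWR = (ETc - Pe) / Ea
    = (4 - 4) / 0.65
    = 0 / 0.65
    = 0 mm/day


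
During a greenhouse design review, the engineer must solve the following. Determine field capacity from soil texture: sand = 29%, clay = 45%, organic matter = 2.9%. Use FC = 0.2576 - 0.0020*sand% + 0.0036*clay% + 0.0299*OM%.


FC = 0.2576 - 0.0020*29 + 0.0036*45 + 0.0299*2.9
   = 0.2576 - 0.0580 + 0.1620 + 0.0867
   = 0.4483


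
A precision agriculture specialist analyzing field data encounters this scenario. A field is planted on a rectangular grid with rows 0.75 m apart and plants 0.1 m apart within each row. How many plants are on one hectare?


D = 10000 / (row_sp * plant_sp)
  = 10000 / (0.75 * 0.1)
  = 10000 / 0.0750
  = 133333.33 plants/ha


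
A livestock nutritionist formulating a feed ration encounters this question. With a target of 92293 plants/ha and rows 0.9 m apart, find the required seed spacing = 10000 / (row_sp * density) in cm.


spacing = 10000 / (row_sp * density)
        = 10000 / (0.9 * 92293)
        = 10000 / 83063.70
        = 0.12039 m = 12.04 cm


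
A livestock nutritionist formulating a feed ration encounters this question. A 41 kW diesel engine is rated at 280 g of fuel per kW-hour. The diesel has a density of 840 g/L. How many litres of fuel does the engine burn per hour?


FC = P * BSFC / rho_fuel
   = 41 * 280 / 840
   = 11480 / 840
   = 13.67 L/h


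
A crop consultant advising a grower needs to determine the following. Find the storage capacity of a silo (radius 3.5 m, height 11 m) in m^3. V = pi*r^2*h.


V = pi * r^2 * h
  = pi * 3.5^2 * 11
  = pi * 12.25 * 11
  = 423.33 m^3


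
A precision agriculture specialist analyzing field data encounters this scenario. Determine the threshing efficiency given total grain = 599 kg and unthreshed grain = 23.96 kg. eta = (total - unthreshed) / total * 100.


eta = (total - unthreshed) / total * 100
    = (599 - 23.96) / 599 * 100
    = 575.04 / 599 * 100
    = 96%


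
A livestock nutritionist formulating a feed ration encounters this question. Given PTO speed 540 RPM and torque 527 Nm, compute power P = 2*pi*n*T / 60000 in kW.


P = 2*pi*n*T / 60000
  = 2*pi * 540 * 527 / 60000
  = 1788068.87 / 60000
  = 29.80 kW


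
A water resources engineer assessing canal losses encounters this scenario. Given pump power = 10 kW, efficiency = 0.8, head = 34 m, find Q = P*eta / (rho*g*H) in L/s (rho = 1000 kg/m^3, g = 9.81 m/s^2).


Q = (P * 1000 * eta) / (rho * g * H)
  = (10 * 1000 * 0.8) / (1000 * 9.81 * 34)
  = 8000 / 333540
  = 0.02399 m^3/s = 23.99 L/s


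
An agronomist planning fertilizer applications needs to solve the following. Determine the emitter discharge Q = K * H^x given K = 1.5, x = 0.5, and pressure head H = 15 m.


Q = K * H^x
  = 1.5 * 15^0.5
  = 1.5 * 3.8730
  = 5.81 L/h


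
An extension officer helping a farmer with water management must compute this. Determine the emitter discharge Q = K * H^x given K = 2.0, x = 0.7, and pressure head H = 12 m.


Q = K * H^x
  = 2.0 * 12^0.7
  = 2.0 * 5.6941
  = 11.39 L/h


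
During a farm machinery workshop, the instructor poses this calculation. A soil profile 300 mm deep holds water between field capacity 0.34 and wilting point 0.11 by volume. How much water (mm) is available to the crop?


AW = (FC - WP) * D
   = (0.34 - 0.11) * 300
   = 0.23 * 300
   = 69 mm


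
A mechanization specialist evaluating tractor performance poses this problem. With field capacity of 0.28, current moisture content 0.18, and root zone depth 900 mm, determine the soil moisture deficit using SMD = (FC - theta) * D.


SMD = (FC - theta) * D
    = (0.28 - 0.18) * 900
    = 0.100 * 900
    = 90 mm


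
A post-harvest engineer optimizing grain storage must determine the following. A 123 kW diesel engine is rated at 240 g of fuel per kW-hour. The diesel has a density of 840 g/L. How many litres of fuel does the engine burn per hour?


FC = P * BSFC / rho_fuel
   = 123 * 240 / 840
   = 29520 / 840
   = 35.14 L/h


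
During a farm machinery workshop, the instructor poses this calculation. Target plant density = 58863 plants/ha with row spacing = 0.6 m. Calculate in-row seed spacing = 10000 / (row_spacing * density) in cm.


spacing = 10000 / (row_sp * density)
        = 10000 / (0.6 * 58863)
        = 10000 / 35317.80
        = 0.28314 m = 28.31 cm


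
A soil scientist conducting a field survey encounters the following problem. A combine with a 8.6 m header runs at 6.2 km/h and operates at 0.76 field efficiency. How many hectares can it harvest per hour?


C = w * v * eta_f / 10
  = 8.6 * 6.2 * 0.76 / 10
  = 40.52 / 10
  = 4.05 ha/h


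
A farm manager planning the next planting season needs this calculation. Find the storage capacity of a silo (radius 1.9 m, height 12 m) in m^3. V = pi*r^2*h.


V = pi * r^2 * h
  = pi * 1.9^2 * 12
  = pi * 3.61 * 12
  = 136.09 m^3


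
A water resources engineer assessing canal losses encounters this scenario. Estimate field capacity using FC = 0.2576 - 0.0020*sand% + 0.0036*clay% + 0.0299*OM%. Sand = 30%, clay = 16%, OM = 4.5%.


FC = 0.2576 - 0.0020*30 + 0.0036*16 + 0.0299*4.5
   = 0.2576 - 0.0600 + 0.0576 + 0.1346
   = 0.3898


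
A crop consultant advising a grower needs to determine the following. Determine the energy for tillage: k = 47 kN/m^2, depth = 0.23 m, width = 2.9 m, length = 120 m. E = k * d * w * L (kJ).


E = k * d * w * L
  = 47 * 0.23 * 2.9 * 120
  = 3761.88 kJ


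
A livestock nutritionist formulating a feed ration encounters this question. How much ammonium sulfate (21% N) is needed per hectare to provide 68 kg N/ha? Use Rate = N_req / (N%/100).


Rate = N_required / (N_content / 100)
     = 68 / (21 / 100)
     = 68 / 0.21
     = 323.81 kg/ha


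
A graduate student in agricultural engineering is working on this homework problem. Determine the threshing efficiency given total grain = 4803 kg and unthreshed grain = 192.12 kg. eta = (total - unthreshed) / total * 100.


eta = (total - unthreshed) / total * 100
    = (4803 - 192.12) / 4803 * 100
    = 4610.88 / 4803 * 100
    = 96%


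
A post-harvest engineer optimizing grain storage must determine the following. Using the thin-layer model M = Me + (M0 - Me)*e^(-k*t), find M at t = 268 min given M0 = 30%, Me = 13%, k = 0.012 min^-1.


M = Me + (M0 - Me) * e^(-k*t)
  = 13 + (30 - 13) * e^(-0.012*268)
  = 13 + 17 * e^(-3.216)
  = 13 + 17 * 0.04012
  = 13 + 0.6820
  = 13.68%


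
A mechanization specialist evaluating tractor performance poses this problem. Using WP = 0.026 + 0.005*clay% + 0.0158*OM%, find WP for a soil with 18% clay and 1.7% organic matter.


WP = 0.026 + 0.005*18 + 0.0158*1.7
   = 0.026 + 0.0900 + 0.0269
   = 0.1429


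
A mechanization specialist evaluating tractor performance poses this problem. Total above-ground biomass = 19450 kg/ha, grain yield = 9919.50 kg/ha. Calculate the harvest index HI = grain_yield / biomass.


HI = grain_yield / biomass
   = 9919.50 / 19450
   = 0.51


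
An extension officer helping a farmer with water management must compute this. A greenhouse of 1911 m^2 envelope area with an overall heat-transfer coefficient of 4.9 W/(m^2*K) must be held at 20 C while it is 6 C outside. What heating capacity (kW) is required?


dT = 20 - (6) = 14 K
Q = U * A * dT
  = 4.9 * 1911 * 14
  = 131094.60 W = 131.09 kW


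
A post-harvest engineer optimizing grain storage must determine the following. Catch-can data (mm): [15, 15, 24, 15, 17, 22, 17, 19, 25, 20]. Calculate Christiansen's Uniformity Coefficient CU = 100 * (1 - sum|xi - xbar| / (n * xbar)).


xbar = 189 / 10 = 18.900
sum|xi - xbar| = 31
CU = 100 * (1 - 31 / (10 * 18.900))
   = 100 * (1 - 0.1640)
   = 83.60%


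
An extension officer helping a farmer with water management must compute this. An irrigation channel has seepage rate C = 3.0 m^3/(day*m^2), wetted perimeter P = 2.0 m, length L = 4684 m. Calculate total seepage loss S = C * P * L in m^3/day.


S = C * P * L
  = 3.0 * 2.0 * 4684
  = 28104 m^3/day


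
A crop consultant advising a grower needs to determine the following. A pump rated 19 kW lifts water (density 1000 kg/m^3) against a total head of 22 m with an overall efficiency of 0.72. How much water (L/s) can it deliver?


Q = (P * 1000 * eta) / (rho * g * H)
  = (19 * 1000 * 0.72) / (1000 * 9.81 * 22)
  = 13680 / 215820
  = 0.06339 m^3/s = 63.39 L/s


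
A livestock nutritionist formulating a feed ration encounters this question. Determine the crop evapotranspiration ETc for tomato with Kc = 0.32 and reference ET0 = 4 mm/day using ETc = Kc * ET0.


ETc = Kc * ET0
    = 0.32 * 4
    = 1.28 mm/day


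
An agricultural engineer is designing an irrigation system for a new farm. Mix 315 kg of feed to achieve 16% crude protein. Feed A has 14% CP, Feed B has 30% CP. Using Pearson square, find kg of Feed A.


parts_A = CP_b - target = 30 - 16 = 14
parts_B = target - CP_a = 16 - 14 = 2
total_parts = 14 + 2 = 16
Feed A = 315 * 14 / 16 = 275.63 kg
Feed B = 315 * 2 / 16 = 39.38 kg

275.63 kg


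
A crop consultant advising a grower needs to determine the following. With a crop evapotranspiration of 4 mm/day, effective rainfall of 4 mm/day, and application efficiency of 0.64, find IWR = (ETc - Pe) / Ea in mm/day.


IWR = (ETc - Pe) / Ea
    = (4 - 4) / 0.64
    = 0 / 0.64
    = 0 mm/day


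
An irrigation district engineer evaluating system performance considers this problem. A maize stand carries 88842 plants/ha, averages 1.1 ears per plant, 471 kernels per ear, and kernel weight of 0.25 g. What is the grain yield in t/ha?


Y = density * ears * kernels * kw
  = 88842 * 1.1 * 471 * 0.25 g/ha
  = 11507260.05 g/ha
  = 11507.26 kg/ha = 11.51 t/ha


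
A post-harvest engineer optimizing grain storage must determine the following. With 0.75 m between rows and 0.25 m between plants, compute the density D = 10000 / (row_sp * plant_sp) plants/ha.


D = 10000 / (row_sp * plant_sp)
  = 10000 / (0.75 * 0.25)
  = 10000 / 0.1875
  = 53333.33 plants/ha


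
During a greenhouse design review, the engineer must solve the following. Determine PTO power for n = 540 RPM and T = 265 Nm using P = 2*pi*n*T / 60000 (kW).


P = 2*pi*n*T / 60000
  = 2*pi * 540 * 265 / 60000
  = 899123.82 / 60000
  = 14.99 kW


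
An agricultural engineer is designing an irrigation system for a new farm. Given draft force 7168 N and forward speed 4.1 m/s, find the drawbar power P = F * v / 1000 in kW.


P = F * v / 1000
  = 7168 * 4.1 / 1000
  = 29388.80 / 1000
  = 29.39 kW


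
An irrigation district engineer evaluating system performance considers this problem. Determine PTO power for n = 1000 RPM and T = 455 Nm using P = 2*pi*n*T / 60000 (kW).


P = 2*pi*n*T / 60000
  = 2*pi * 1000 * 455 / 60000
  = 2858849.31 / 60000
  = 47.65 kW


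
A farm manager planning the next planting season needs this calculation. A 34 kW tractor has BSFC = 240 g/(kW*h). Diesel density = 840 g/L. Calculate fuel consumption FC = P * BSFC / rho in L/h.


FC = P * BSFC / rho_fuel
   = 34 * 240 / 840
   = 8160 / 840
   = 9.71 L/h


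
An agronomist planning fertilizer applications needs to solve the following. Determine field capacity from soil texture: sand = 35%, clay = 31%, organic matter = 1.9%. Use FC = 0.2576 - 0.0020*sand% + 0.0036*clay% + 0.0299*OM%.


FC = 0.2576 - 0.0020*35 + 0.0036*31 + 0.0299*1.9
   = 0.2576 - 0.0700 + 0.1116 + 0.0568
   = 0.3560


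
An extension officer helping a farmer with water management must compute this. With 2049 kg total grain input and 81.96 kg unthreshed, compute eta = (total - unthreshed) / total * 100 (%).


eta = (total - unthreshed) / total * 100
    = (2049 - 81.96) / 2049 * 100
    = 1967.04 / 2049 * 100
    = 96%


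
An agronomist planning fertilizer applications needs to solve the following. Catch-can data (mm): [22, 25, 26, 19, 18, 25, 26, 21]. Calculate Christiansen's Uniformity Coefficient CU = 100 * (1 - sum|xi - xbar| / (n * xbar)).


xbar = 182 / 8 = 22.750
sum|xi - xbar| = 22
CU = 100 * (1 - 22 / (8 * 22.750))
   = 100 * (1 - 0.1209)
   = 87.91%


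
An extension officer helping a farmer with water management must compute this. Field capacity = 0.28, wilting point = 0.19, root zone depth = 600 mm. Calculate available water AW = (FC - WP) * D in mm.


AW = (FC - WP) * D
   = (0.28 - 0.19) * 600
   = 0.09 * 600
   = 54 mm


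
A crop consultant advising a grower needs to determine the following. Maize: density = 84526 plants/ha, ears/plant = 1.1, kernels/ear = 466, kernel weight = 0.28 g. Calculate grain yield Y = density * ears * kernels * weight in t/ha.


Y = density * ears * kernels * kw
  = 84526 * 1.1 * 466 * 0.28 g/ha
  = 12131847.73 g/ha
  = 12131.85 kg/ha = 12.13 t/ha


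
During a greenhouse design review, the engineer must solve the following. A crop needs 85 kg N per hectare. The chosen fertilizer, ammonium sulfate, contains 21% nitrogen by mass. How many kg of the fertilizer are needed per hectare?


Rate = N_required / (N_content / 100)
     = 85 / (21 / 100)
     = 85 / 0.21
     = 404.76 kg/ha


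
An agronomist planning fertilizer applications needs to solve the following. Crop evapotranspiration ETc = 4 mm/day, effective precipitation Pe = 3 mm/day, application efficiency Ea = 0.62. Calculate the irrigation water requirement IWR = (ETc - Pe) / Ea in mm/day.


IWR = (ETc - Pe) / Ea
    = (4 - 3) / 0.62
    = 1 / 0.62
    = 1.61 mm/day


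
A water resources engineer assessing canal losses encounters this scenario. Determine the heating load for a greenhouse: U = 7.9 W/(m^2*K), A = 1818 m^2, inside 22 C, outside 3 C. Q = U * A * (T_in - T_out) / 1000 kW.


dT = 22 - (3) = 19 K
Q = U * A * dT
  = 7.9 * 1818 * 19
  = 272881.80 W = 272.88 kW


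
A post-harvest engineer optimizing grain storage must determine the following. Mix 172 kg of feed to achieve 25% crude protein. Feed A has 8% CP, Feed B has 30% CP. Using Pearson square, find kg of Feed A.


parts_A = CP_b - target = 30 - 25 = 5
parts_B = target - CP_a = 25 - 8 = 17
total_parts = 5 + 17 = 22
Feed A = 172 * 5 / 22 = 39.09 kg
Feed B = 172 * 17 / 22 = 132.91 kg

39.09 kg


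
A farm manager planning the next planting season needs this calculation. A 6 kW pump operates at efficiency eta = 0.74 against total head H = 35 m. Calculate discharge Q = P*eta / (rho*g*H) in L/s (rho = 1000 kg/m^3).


Q = (P * 1000 * eta) / (rho * g * H)
  = (6 * 1000 * 0.74) / (1000 * 9.81 * 35)
  = 4440 / 343350
  = 0.01293 m^3/s = 12.93 L/s


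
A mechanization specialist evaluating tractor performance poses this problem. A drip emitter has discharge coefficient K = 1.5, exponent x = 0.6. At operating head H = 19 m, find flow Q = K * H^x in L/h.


Q = K * H^x
  = 1.5 * 19^0.6
  = 1.5 * 5.8513
  = 8.78 L/h


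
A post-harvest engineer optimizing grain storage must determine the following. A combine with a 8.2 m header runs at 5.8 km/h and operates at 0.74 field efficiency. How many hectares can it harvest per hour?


C = w * v * eta_f / 10
  = 8.2 * 5.8 * 0.74 / 10
  = 35.19 / 10
  = 3.52 ha/h


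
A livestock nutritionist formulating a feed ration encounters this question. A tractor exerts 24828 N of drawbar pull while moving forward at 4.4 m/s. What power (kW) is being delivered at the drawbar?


P = F * v / 1000
  = 24828 * 4.4 / 1000
  = 109243.20 / 1000
  = 109.24 kW


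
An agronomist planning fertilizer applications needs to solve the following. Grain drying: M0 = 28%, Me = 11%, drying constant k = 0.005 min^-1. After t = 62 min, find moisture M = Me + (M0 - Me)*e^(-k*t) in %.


M = Me + (M0 - Me) * e^(-k*t)
  = 11 + (28 - 11) * e^(-0.005*62)
  = 11 + 17 * e^(-0.310)
  = 11 + 17 * 0.73345
  = 11 + 12.4686
  = 23.47%


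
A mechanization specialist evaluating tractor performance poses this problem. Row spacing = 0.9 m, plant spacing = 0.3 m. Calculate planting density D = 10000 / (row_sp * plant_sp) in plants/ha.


D = 10000 / (row_sp * plant_sp)
  = 10000 / (0.9 * 0.3)
  = 10000 / 0.2700
  = 37037.04 plants/ha


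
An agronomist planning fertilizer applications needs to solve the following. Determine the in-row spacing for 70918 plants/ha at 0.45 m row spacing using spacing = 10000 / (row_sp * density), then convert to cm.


spacing = 10000 / (row_sp * density)
        = 10000 / (0.45 * 70918)
        = 10000 / 31913.10
        = 0.31335 m = 31.34 cm


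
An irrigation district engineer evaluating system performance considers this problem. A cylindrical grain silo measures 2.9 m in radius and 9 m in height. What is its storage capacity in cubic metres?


V = pi * r^2 * h
  = pi * 2.9^2 * 9
  = pi * 8.41 * 9
  = 237.79 m^3


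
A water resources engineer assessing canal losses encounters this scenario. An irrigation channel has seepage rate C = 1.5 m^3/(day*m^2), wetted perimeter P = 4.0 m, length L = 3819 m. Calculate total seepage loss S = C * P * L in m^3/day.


S = C * P * L
  = 1.5 * 4.0 * 3819
  = 22914 m^3/day


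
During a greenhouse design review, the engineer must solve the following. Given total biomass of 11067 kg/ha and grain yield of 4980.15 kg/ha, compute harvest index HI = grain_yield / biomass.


HI = grain_yield / biomass
   = 4980.15 / 11067
   = 0.45


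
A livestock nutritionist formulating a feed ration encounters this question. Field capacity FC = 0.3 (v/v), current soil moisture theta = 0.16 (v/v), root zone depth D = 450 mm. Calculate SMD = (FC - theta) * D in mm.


SMD = (FC - theta) * D
    = (0.3 - 0.16) * 450
    = 0.140 * 450
    = 63 mm


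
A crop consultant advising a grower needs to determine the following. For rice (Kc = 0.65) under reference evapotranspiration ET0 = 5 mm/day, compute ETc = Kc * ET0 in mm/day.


ETc = Kc * ET0
    = 0.65 * 5
    = 3.25 mm/day


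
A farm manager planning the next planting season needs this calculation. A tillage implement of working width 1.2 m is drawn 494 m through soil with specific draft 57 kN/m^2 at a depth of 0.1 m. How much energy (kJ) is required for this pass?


E = k * d * w * L
  = 57 * 0.1 * 1.2 * 494
  = 3378.96 kJ


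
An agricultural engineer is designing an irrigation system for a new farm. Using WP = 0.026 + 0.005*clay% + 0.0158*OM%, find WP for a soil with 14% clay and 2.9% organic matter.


WP = 0.026 + 0.005*14 + 0.0158*2.9
   = 0.026 + 0.0700 + 0.0458
   = 0.1418


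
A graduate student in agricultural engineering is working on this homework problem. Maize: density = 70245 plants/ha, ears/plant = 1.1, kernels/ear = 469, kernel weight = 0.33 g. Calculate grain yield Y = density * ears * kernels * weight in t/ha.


Y = density * ears * kernels * kw
  = 70245 * 1.1 * 469 * 0.33 g/ha
  = 11959000.52 g/ha
  = 11959.00 kg/ha = 11.96 t/ha


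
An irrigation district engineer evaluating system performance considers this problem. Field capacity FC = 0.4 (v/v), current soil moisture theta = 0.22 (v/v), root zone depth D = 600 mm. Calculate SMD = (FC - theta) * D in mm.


SMD = (FC - theta) * D
    = (0.4 - 0.22) * 600
    = 0.180 * 600
    = 108 mm


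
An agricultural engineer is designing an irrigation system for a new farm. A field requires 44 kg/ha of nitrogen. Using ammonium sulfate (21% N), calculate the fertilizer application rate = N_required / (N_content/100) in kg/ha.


Rate = N_required / (N_content / 100)
     = 44 / (21 / 100)
     = 44 / 0.21
     = 209.52 kg/ha


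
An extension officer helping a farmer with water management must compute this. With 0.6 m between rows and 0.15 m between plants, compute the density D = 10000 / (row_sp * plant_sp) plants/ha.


D = 10000 / (row_sp * plant_sp)
  = 10000 / (0.6 * 0.15)
  = 10000 / 0.0900
  = 111111.11 plants/ha


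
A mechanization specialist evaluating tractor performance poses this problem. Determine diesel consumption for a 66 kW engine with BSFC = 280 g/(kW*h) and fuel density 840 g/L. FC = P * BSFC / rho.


FC = P * BSFC / rho_fuel
   = 66 * 280 / 840
   = 18480 / 840
   = 22 L/h


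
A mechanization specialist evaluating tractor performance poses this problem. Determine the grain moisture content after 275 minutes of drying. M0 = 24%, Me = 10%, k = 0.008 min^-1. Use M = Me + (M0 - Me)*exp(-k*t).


M = Me + (M0 - Me) * e^(-k*t)
  = 10 + (24 - 10) * e^(-0.008*275)
  = 10 + 14 * e^(-2.200)
  = 10 + 14 * 0.11080
  = 10 + 1.5512
  = 11.55%


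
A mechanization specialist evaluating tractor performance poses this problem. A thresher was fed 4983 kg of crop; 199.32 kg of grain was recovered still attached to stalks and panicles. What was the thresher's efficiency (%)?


eta = (total - unthreshed) / total * 100
    = (4983 - 199.32) / 4983 * 100
    = 4783.68 / 4983 * 100
    = 96%
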